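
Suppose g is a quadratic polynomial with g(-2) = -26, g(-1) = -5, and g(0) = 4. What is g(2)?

Using the Lagrange interpolation formula with nodes -2, -1, 0:
  L_0(n) = (n + 1)n / 2
  L_1(n) = (n + 2)n / -1
  L_2(n) = (n + 2)(n + 1) / 2
Then g(n) = -26·L_0(n) - 5·L_1(n) + 4·L_2(n).
Expanding and collecting terms gives g(n) = -6n^2 + 3n + 4.
Evaluating at n = 2: g(2) = -14.

-14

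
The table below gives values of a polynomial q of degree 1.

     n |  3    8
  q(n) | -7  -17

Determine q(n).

q(n) = -2n - 1

Using the Lagrange interpolation formula with nodes 3, 8:
  L_0(n) = (n - 8) / -5
  L_1(n) = (n - 3) / 5
Then q(n) = -7·L_0(n) - 17·L_1(n).
Expanding and collecting terms gives q(n) = -2n - 1.
Check: q(8) = -17. ✓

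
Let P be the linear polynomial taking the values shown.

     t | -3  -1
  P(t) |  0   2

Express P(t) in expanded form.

P(t) = t + 3

Using the Lagrange interpolation formula with nodes -3, -1:
  L_0(t) = (t + 1) / -2
  L_1(t) = (t + 3) / 2
Then P(t) = 0·L_0(t) + 2·L_1(t).
Expanding and collecting terms gives P(t) = t + 3.
Check: P(-3) = 0. ✓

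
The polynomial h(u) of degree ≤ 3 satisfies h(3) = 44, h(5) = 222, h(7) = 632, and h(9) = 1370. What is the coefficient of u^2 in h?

Write h(u) = au^3 + bu^2 + cu + d. Substituting each data point gives a linear system:
  27a + 9b + 3c + d = 44
  125a + 25b + 5c + d = 222
  343a + 49b + 7c + d = 632
  729a + 81b + 9c + d = 1370
Solving the system yields a = 2, b = -1, c = -1, d = 2.
So h(u) = 2u³ - u² - u + 2.
The coefficient of u^2 is -1.

-1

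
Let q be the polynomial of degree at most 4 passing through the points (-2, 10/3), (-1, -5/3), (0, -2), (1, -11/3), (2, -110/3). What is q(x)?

Using the Lagrange interpolation formula with nodes -2, -1, 0, 1, 2:
  L_0(x) = (x + 1)x(x - 1)(x - 2) / 24
  L_1(x) = (x + 2)x(x - 1)(x - 2) / -6
  L_2(x) = (x + 2)(x + 1)(x - 1)(x - 2) / 4
  L_3(x) = (x + 2)(x + 1)x(x - 2) / -6
  L_4(x) = (x + 2)(x + 1)x(x - 1) / 24
Then q(x) = 10/3·L_0(x) - 5/3·L_1(x) - 2·L_2(x) - 11/3·L_3(x) - 110/3·L_4(x).
Expanding and collecting terms gives q(x) = -x⁴ - 3x³ + (1/3)x² + 2x - 2.
Check: q(2) = -110/3. ✓

q(x) = -x^4 - 3x^3 + (1/3)x^2 + 2x - 2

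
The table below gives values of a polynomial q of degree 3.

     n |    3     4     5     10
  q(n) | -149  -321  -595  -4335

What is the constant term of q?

Write q(n) = an^3 + bn^2 + cn + d. Substituting each data point gives a linear system:
  27a + 9b + 3c + d = -149
  64a + 16b + 4c + d = -321
  125a + 25b + 5c + d = -595
  1000a + 100b + 10c + d = -4335
Solving the system yields a = -4, b = -3, c = -3, d = -5.
So q(n) = -4n³ - 3n² - 3n - 5.
The constant term is -5.

-5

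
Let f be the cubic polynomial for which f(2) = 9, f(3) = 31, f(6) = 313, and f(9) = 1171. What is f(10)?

1641

Write f(x) = ax^3 + bx^2 + cx + d. Substituting each data point gives a linear system:
  8a + 4b + 2c + d = 9
  27a + 9b + 3c + d = 31
  216a + 36b + 6c + d = 313
  729a + 81b + 9c + d = 1171
Solving the system yields a = 2, b = -4, c = 4, d = 1.
So f(x) = 2x^3 - 4x^2 + 4x + 1.
Then f(10) = 1641.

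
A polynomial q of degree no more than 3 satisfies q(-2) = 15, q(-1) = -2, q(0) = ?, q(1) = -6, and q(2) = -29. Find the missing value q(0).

-3

On equispaced nodes a degree-3 polynomial has vanishing fourth forward difference, so
  q(-2) - 4·q(-1) + 6·q(0) - 4·q(1) + q(2) = 0.
Substituting the known values and solving for q(0):
  6·q(0) = -18
  q(0) = -3.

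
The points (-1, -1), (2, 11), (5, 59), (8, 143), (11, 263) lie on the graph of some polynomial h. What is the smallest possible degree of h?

2

Forward differences of the values at t = -1, 2, 5, 8, 11:
  h  : -1  11  59  143  263
  Δ  : 12  48  84  120
  Δ^2: 36  36  36
  Δ^3: 0  0
  Δ^4: 0
The second differences are constant (36) and nonzero, while all higher differences vanish, so the minimal degree is 2.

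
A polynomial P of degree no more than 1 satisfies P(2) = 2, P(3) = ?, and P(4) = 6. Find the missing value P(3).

The 2 known points determine the degree-1 polynomial uniquely.
Write P(x) = ax + b. Substituting each data point gives a linear system:
  2a + b = 2
  4a + b = 6
Solving the system yields a = 2, b = -2.
So P(x) = 2x - 2.
Then P(3) = 4.

4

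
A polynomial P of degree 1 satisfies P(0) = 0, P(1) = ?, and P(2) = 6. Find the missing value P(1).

3

On equispaced nodes a degree-1 polynomial has vanishing second forward difference, so
  P(0) - 2·P(1) + P(2) = 0.
Substituting the known values and solving for P(1):
  -2·P(1) = -6
  P(1) = 3.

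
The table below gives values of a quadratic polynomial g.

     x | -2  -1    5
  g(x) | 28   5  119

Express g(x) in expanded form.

g(x) = 6x^2 - 5x - 6

Write g(x) = ax^2 + bx + c. Substituting each data point gives a linear system:
  4a - 2b + c = 28
  a - b + c = 5
  25a + 5b + c = 119
Solving the system yields a = 6, b = -5, c = -6.
So g(x) = 6x^2 - 5x - 6.
Check: g(-1) = 5. ✓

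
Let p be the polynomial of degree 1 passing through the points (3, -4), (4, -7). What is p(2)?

-1

Write p(s) = as + b. Substituting each data point gives a linear system:
  3a + b = -4
  4a + b = -7
Solving the system yields a = -3, b = 5.
So p(s) = -3s + 5.
Then p(2) = -1.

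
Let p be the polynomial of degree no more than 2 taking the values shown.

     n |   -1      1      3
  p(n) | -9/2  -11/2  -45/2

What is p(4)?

-37

Forward differences of the values at n = -1, 1, 3:
  p  : -9/2  -11/2  -45/2
  Δ  : -1  -17
  Δ^2: -16
The second differences are constant, confirming degree 2.
Interpolating (Newton forward form) and evaluating at n = 4 gives p(4) = -37.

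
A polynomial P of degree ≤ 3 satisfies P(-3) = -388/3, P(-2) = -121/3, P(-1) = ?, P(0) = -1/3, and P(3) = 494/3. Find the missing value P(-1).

-22/3

The 4 known points determine the degree-3 polynomial uniquely.
Write P(s) = as^3 + bs^2 + cs + d. Substituting each data point gives a linear system:
  -27a + 9b - 3c + d = -388/3
  -8a + 4b - 2c + d = -121/3
  d = -1/3
  27a + 9b + 3c + d = 494/3
Solving the system yields a = 5, b = 2, c = 4, d = -1/3.
So P(s) = 5s^3 + 2s^2 + 4s - 1/3.
Then P(-1) = -22/3.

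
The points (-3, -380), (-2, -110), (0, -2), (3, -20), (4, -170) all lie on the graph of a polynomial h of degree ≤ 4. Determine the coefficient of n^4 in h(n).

-2

Write h(n) = an^4 + bn^3 + cn^2 + dn + e. Substituting each data point gives a linear system:
  81a - 27b + 9c - 3d + e = -380
  16a - 8b + 4c - 2d + e = -110
  e = -2
  81a + 27b + 9c + 3d + e = -20
  256a + 64b + 16c + 4d + e = -170
Solving the system yields a = -2, b = 6, c = -4, d = 6, e = -2.
So h(n) = -2n^4 + 6n^3 - 4n^2 + 6n - 2.
The leading coefficient is -2.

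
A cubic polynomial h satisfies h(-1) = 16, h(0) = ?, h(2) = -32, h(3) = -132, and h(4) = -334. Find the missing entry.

6

The 4 known points determine the degree-3 polynomial uniquely.
Write h(x) = ax^3 + bx^2 + cx + d. Substituting each data point gives a linear system:
  -a + b - c + d = 16
  8a + 4b + 2c + d = -32
  27a + 9b + 3c + d = -132
  64a + 16b + 4c + d = -334
Solving the system yields a = -6, b = 3, c = -1, d = 6.
So h(x) = -6x³ + 3x² - x + 6.
Then h(0) = 6.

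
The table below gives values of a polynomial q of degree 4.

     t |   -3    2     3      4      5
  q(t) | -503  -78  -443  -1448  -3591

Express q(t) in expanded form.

q(t) = -6t^4 + t^3 + t^2 + t + 4

Write q(t) = at^4 + bt^3 + ct^2 + dt + e. Substituting each data point gives a linear system:
  81a - 27b + 9c - 3d + e = -503
  16a + 8b + 4c + 2d + e = -78
  81a + 27b + 9c + 3d + e = -443
  256a + 64b + 16c + 4d + e = -1448
  625a + 125b + 25c + 5d + e = -3591
Solving the system yields a = -6, b = 1, c = 1, d = 1, e = 4.
So q(t) = -6t⁴ + t³ + t² + t + 4.
Check: q(4) = -1448. ✓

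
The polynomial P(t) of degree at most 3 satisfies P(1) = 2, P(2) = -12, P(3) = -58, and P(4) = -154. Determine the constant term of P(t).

2

Write P(t) = at^3 + bt^2 + ct + d. Substituting each data point gives a linear system:
  a + b + c + d = 2
  8a + 4b + 2c + d = -12
  27a + 9b + 3c + d = -58
  64a + 16b + 4c + d = -154
Solving the system yields a = -3, b = 2, c = 1, d = 2.
So P(t) = -3t^3 + 2t^2 + t + 2.
The constant term is 2.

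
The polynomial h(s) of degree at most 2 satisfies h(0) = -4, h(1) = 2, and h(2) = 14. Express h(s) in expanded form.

Write h(s) = as^2 + bs + c. Substituting each data point gives a linear system:
  c = -4
  a + b + c = 2
  4a + 2b + c = 14
Solving the system yields a = 3, b = 3, c = -4.
So h(s) = 3s² + 3s - 4.
Check: h(2) = 14. ✓

h(s) = 3s^2 + 3s - 4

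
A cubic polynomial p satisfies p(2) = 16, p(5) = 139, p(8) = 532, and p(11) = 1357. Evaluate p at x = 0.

Write p(x) = ax^3 + bx^2 + cx + d. Substituting each data point gives a linear system:
  8a + 4b + 2c + d = 16
  125a + 25b + 5c + d = 139
  512a + 64b + 8c + d = 532
  1331a + 121b + 11c + d = 1357
Solving the system yields a = 1, b = 0, c = 2, d = 4.
So p(x) = x^3 + 2x + 4.
Then p(0) = 4.

4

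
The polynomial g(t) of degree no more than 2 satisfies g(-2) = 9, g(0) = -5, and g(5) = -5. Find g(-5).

Using the Lagrange interpolation formula with nodes -2, 0, 5:
  L_0(t) = t(t - 5) / 14
  L_1(t) = (t + 2)(t - 5) / -10
  L_2(t) = (t + 2)t / 35
Then g(t) = 9·L_0(t) - 5·L_1(t) - 5·L_2(t).
Expanding and collecting terms gives g(t) = t^2 - 5t - 5.
Evaluating at t = -5: g(-5) = 45.

45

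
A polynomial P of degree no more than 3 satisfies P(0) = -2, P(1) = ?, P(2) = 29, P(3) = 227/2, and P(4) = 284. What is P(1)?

1/2

The 4 known points determine the degree-3 polynomial uniquely.
Write P(n) = an^3 + bn^2 + cn + d. Substituting each data point gives a linear system:
  d = -2
  8a + 4b + 2c + d = 29
  27a + 9b + 3c + d = 227/2
  64a + 16b + 4c + d = 284
Solving the system yields a = 5, b = -2, c = -1/2, d = -2.
So P(n) = 5n^3 - 2n^2 - (1/2)n - 2.
Then P(1) = 1/2.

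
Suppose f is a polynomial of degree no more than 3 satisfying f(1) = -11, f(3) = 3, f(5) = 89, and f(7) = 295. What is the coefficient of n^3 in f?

1

Write f(n) = an^3 + bn^2 + cn + d. Substituting each data point gives a linear system:
  a + b + c + d = -11
  27a + 9b + 3c + d = 3
  125a + 25b + 5c + d = 89
  343a + 49b + 7c + d = 295
Solving the system yields a = 1, b = 0, c = -6, d = -6.
So f(n) = n³ - 6n - 6.
The leading coefficient is 1.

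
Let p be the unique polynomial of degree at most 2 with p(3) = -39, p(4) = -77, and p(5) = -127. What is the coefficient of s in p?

4

Write p(s) = as^2 + bs + c. Substituting each data point gives a linear system:
  9a + 3b + c = -39
  16a + 4b + c = -77
  25a + 5b + c = -127
Solving the system yields a = -6, b = 4, c = 3.
So p(s) = -6s^2 + 4s + 3.
The coefficient of s is 4.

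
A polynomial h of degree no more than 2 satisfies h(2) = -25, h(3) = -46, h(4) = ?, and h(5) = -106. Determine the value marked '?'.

On equispaced nodes a degree-2 polynomial has vanishing third forward difference, so
  - h(2) + 3·h(3) - 3·h(4) + h(5) = 0.
Substituting the known values and solving for h(4):
  -3·h(4) = 219
  h(4) = -73.

-73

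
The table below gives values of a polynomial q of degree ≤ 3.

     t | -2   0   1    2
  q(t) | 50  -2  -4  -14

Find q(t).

Write q(t) = at^3 + bt^2 + ct + d. Substituting each data point gives a linear system:
  -8a + 4b - 2c + d = 50
  d = -2
  a + b + c + d = -4
  8a + 4b + 2c + d = -14
Solving the system yields a = -3, b = 5, c = -4, d = -2.
So q(t) = -3t^3 + 5t^2 - 4t - 2.
Check: q(1) = -4. ✓

q(t) = -3t^3 + 5t^2 - 4t - 2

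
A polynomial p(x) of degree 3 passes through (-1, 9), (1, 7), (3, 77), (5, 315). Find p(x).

Write p(x) = ax^3 + bx^2 + cx + d. Substituting each data point gives a linear system:
  -a + b - c + d = 9
  a + b + c + d = 7
  27a + 9b + 3c + d = 77
  125a + 25b + 5c + d = 315
Solving the system yields a = 2, b = 3, c = -3, d = 5.
So p(x) = 2x^3 + 3x^2 - 3x + 5.
Check: p(-1) = 9. ✓

p(x) = 2x^3 + 3x^2 - 3x + 5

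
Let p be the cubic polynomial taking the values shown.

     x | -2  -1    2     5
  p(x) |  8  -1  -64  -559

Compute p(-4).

116

Using the Lagrange interpolation formula with nodes -2, -1, 2, 5:
  L_0(x) = (x + 1)(x - 2)(x - 5) / -28
  L_1(x) = (x + 2)(x - 2)(x - 5) / 18
  L_2(x) = (x + 2)(x + 1)(x - 5) / -36
  L_3(x) = (x + 2)(x + 1)(x - 2) / 126
Then p(x) = 8·L_0(x) - 1·L_1(x) - 64·L_2(x) - 559·L_3(x).
Expanding and collecting terms gives p(x) = -3x^3 - 6x^2 - 6x - 4.
Evaluating at x = -4: p(-4) = 116.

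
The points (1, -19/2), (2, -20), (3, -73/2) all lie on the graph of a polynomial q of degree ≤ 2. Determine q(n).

Write q(n) = an^2 + bn + c. Substituting each data point gives a linear system:
  a + b + c = -19/2
  4a + 2b + c = -20
  9a + 3b + c = -73/2
Solving the system yields a = -3, b = -3/2, c = -5.
So q(n) = -3n² - (3/2)n - 5.
Check: q(1) = -19/2. ✓

q(n) = -3n^2 - (3/2)n - 5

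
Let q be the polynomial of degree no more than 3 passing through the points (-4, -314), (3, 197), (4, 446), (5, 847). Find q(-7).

-1853

Using the Lagrange interpolation formula with nodes -4, 3, 4, 5:
  L_0(x) = (x - 3)(x - 4)(x - 5) / -504
  L_1(x) = (x + 4)(x - 4)(x - 5) / 14
  L_2(x) = (x + 4)(x - 3)(x - 5) / -8
  L_3(x) = (x + 4)(x - 3)(x - 4) / 18
Then q(x) = -314·L_0(x) + 197·L_1(x) + 446·L_2(x) + 847·L_3(x).
Expanding and collecting terms gives q(x) = 6x³ + 4x² - x + 2.
Evaluating at x = -7: q(-7) = -1853.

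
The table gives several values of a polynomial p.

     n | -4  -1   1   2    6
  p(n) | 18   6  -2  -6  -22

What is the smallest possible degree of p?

1

Divided differences on the nodes -4, -1, 1, 2, 6:
  order 0: 18  6  -2  -6  -22
  order 1: -4  -4  -4  -4
  order 2: 0  0  0
  order 3: 0  0
  order 4: 0
The order-1 divided differences are all -4 (nonzero) and every higher order vanishes, so the data lies on a polynomial of degree exactly 1.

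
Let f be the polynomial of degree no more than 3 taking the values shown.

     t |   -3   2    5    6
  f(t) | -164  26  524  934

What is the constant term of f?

4

Write f(t) = at^3 + bt^2 + ct + d. Substituting each data point gives a linear system:
  -27a + 9b - 3c + d = -164
  8a + 4b + 2c + d = 26
  125a + 25b + 5c + d = 524
  216a + 36b + 6c + d = 934
Solving the system yields a = 5, b = -4, c = -1, d = 4.
So f(t) = 5t^3 - 4t^2 - t + 4.
The constant term is 4.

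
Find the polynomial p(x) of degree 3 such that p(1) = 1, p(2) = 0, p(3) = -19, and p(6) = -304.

p(x) = -2x^3 + 3x^2 + 4x - 4

Using the Lagrange interpolation formula with nodes 1, 2, 3, 6:
  L_0(x) = (x - 2)(x - 3)(x - 6) / -10
  L_1(x) = (x - 1)(x - 3)(x - 6) / 4
  L_2(x) = (x - 1)(x - 2)(x - 6) / -6
  L_3(x) = (x - 1)(x - 2)(x - 3) / 60
Then p(x) = 1·L_0(x) + 0·L_1(x) - 19·L_2(x) - 304·L_3(x).
Expanding and collecting terms gives p(x) = -2x^3 + 3x^2 + 4x - 4.
Check: p(2) = 0. ✓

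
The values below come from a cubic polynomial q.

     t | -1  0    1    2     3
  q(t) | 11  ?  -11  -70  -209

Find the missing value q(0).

4

On equispaced nodes a degree-3 polynomial has vanishing fourth forward difference, so
  q(-1) - 4·q(0) + 6·q(1) - 4·q(2) + q(3) = 0.
Substituting the known values and solving for q(0):
  -4·q(0) = -16
  q(0) = 4.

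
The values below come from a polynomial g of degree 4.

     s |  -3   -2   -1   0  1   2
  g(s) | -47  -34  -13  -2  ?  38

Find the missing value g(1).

5

The 5 known points determine the degree-4 polynomial uniquely.
Write g(s) = as^4 + bs^3 + cs^2 + ds + e. Substituting each data point gives a linear system:
  81a - 27b + 9c - 3d + e = -47
  16a - 8b + 4c - 2d + e = -34
  a - b + c - d + e = -13
  e = -2
  16a + 8b + 4c + 2d + e = 38
Solving the system yields a = 1, b = 3, c = -3, d = 6, e = -2.
So g(s) = s^4 + 3s^3 - 3s^2 + 6s - 2.
Then g(1) = 5.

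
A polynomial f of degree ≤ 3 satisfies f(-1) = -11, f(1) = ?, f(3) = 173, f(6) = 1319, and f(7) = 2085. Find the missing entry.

The 4 known points determine the degree-3 polynomial uniquely.
Write f(u) = au^3 + bu^2 + cu + d. Substituting each data point gives a linear system:
  -a + b - c + d = -11
  27a + 9b + 3c + d = 173
  216a + 36b + 6c + d = 1319
  343a + 49b + 7c + d = 2085
Solving the system yields a = 6, b = 0, c = 4, d = -1.
So f(u) = 6u^3 + 4u - 1.
Then f(1) = 9.

9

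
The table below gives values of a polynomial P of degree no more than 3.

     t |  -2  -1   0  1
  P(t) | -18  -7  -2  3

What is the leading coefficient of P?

1

Write P(t) = at^3 + bt^2 + ct + d. Substituting each data point gives a linear system:
  -8a + 4b - 2c + d = -18
  -a + b - c + d = -7
  d = -2
  a + b + c + d = 3
Solving the system yields a = 1, b = 0, c = 4, d = -2.
So P(t) = t^3 + 4t - 2.
The leading coefficient is 1.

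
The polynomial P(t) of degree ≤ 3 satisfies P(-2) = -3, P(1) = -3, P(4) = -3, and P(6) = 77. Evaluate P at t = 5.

Write P(t) = at^3 + bt^2 + ct + d. Substituting each data point gives a linear system:
  -8a + 4b - 2c + d = -3
  a + b + c + d = -3
  64a + 16b + 4c + d = -3
  216a + 36b + 6c + d = 77
Solving the system yields a = 1, b = -3, c = -6, d = 5.
So P(t) = t³ - 3t² - 6t + 5.
Then P(5) = 25.

25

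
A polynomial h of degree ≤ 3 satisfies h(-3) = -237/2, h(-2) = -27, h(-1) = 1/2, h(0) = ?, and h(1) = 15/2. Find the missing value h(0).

The 4 known points determine the degree-3 polynomial uniquely.
Write h(n) = an^3 + bn^2 + cn + d. Substituting each data point gives a linear system:
  -27a + 9b - 3c + d = -237/2
  -8a + 4b - 2c + d = -27
  -a + b - c + d = 1/2
  a + b + c + d = 15/2
Solving the system yields a = 6, b = 4, c = -5/2, d = 0.
So h(n) = 6n^3 + 4n^2 - (5/2)n.
Then h(0) = 0.

0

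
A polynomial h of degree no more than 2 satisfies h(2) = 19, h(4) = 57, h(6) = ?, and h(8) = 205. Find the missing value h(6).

On equispaced nodes a degree-2 polynomial has vanishing third forward difference, so
  - h(2) + 3·h(4) - 3·h(6) + h(8) = 0.
Substituting the known values and solving for h(6):
  -3·h(6) = -357
  h(6) = 119.

119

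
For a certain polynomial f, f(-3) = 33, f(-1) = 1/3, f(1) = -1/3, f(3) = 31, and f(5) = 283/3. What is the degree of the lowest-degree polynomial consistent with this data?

2

Forward differences of the values at x = -3, -1, 1, 3, 5:
  f  : 33  1/3  -1/3  31  283/3
  Δ  : -98/3  -2/3  94/3  190/3
  Δ^2: 32  32  32
  Δ^3: 0  0
  Δ^4: 0
The second differences are constant (32) and nonzero, while all higher differences vanish, so the minimal degree is 2.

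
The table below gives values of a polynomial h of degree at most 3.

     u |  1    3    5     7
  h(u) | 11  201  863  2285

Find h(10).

6473

Forward differences of the values at u = 1, 3, 5, 7:
  h  : 11  201  863  2285
  Δ  : 190  662  1422
  Δ^2: 472  760
  Δ^3: 288
The third differences are constant, confirming degree 3.
Interpolating (Newton forward form) and evaluating at u = 10 gives h(10) = 6473.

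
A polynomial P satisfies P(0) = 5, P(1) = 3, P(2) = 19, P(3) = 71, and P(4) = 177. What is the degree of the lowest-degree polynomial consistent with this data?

3

Forward differences of the values at n = 0, 1, 2, 3, 4:
  P  : 5  3  19  71  177
  Δ  : -2  16  52  106
  Δ^2: 18  36  54
  Δ^3: 18  18
  Δ^4: 0
The third differences are constant (18) and nonzero, while all higher differences vanish, so the minimal degree is 3.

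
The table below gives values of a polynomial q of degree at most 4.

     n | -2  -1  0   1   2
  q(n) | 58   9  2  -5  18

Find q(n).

Write q(n) = an^4 + bn^3 + cn^2 + dn + e. Substituting each data point gives a linear system:
  16a - 8b + 4c - 2d + e = 58
  a - b + c - d + e = 9
  e = 2
  a + b + c + d + e = -5
  16a + 8b + 4c + 2d + e = 18
Solving the system yields a = 3, b = -1, c = -3, d = -6, e = 2.
So q(n) = 3n^4 - n^3 - 3n^2 - 6n + 2.
Check: q(2) = 18. ✓

q(n) = 3n^4 - n^3 - 3n^2 - 6n + 2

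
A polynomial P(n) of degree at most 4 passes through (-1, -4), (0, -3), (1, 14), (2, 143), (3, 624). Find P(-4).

1289

Using the Lagrange interpolation formula with nodes -1, 0, 1, 2, 3:
  L_0(n) = n(n - 1)(n - 2)(n - 3) / 24
  L_1(n) = (n + 1)(n - 1)(n - 2)(n - 3) / -6
  L_2(n) = (n + 1)n(n - 2)(n - 3) / 4
  L_3(n) = (n + 1)n(n - 1)(n - 3) / -6
  L_4(n) = (n + 1)n(n - 1)(n - 2) / 24
Then P(n) = -4·L_0(n) - 3·L_1(n) + 14·L_2(n) + 143·L_3(n) + 624·L_4(n).
Expanding and collecting terms gives P(n) = 6n^4 + 4n^3 + 2n^2 + 5n - 3.
Evaluating at n = -4: P(-4) = 1289.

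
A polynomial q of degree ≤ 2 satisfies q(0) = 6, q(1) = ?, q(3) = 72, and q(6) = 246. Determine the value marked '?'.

16

The 3 known points determine the degree-2 polynomial uniquely.
Write q(n) = an^2 + bn + c. Substituting each data point gives a linear system:
  c = 6
  9a + 3b + c = 72
  36a + 6b + c = 246
Solving the system yields a = 6, b = 4, c = 6.
So q(n) = 6n^2 + 4n + 6.
Then q(1) = 16.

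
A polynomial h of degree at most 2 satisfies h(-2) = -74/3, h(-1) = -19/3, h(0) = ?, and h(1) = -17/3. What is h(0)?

0

On equispaced nodes a degree-2 polynomial has vanishing third forward difference, so
  - h(-2) + 3·h(-1) - 3·h(0) + h(1) = 0.
Substituting the known values and solving for h(0):
  -3·h(0) = 0
  h(0) = 0.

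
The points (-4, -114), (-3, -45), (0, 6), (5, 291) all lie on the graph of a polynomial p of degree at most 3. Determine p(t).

p(t) = 2t^3 + t^2 + 2t + 6

Write p(t) = at^3 + bt^2 + ct + d. Substituting each data point gives a linear system:
  -64a + 16b - 4c + d = -114
  -27a + 9b - 3c + d = -45
  d = 6
  125a + 25b + 5c + d = 291
Solving the system yields a = 2, b = 1, c = 2, d = 6.
So p(t) = 2t^3 + t^2 + 2t + 6.
Check: p(-4) = -114. ✓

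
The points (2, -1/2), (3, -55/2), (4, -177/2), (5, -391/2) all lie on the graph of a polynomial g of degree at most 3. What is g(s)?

Using the Lagrange interpolation formula with nodes 2, 3, 4, 5:
  L_0(s) = (s - 3)(s - 4)(s - 5) / -6
  L_1(s) = (s - 2)(s - 4)(s - 5) / 2
  L_2(s) = (s - 2)(s - 3)(s - 5) / -2
  L_3(s) = (s - 2)(s - 3)(s - 4) / 6
Then g(s) = -1/2·L_0(s) - 55/2·L_1(s) - 177/2·L_2(s) - 391/2·L_3(s).
Expanding and collecting terms gives g(s) = -2s^3 + s^2 + 6s - 1/2.
Check: g(2) = -1/2. ✓

g(s) = -2s^3 + s^2 + 6s - 1/2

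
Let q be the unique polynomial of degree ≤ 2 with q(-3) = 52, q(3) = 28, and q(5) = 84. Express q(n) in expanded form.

Write q(n) = an^2 + bn + c. Substituting each data point gives a linear system:
  9a - 3b + c = 52
  9a + 3b + c = 28
  25a + 5b + c = 84
Solving the system yields a = 4, b = -4, c = 4.
So q(n) = 4n^2 - 4n + 4.
Check: q(-3) = 52. ✓

q(n) = 4n^2 - 4n + 4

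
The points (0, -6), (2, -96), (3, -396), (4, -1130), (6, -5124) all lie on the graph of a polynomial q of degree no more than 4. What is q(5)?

-2586

Using the Lagrange interpolation formula with nodes 0, 2, 3, 4, 6:
  L_0(s) = (s - 2)(s - 3)(s - 4)(s - 6) / 144
  L_1(s) = s(s - 3)(s - 4)(s - 6) / -16
  L_2(s) = s(s - 2)(s - 4)(s - 6) / 9
  L_3(s) = s(s - 2)(s - 3)(s - 6) / -16
  L_4(s) = s(s - 2)(s - 3)(s - 4) / 144
Then q(s) = -6·L_0(s) - 96·L_1(s) - 396·L_2(s) - 1130·L_3(s) - 5124·L_4(s).
Expanding and collecting terms gives q(s) = -3s^4 - 6s^3 + 2s^2 - s - 6.
Evaluating at s = 5: q(5) = -2586.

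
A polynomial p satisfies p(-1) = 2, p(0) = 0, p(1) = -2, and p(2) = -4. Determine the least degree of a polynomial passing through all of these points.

1

Forward differences of the values at u = -1, 0, 1, 2:
  p  : 2  0  -2  -4
  Δ  : -2  -2  -2
  Δ^2: 0  0
  Δ^3: 0
The first differences are constant (-2) and nonzero, while all higher differences vanish, so the minimal degree is 1.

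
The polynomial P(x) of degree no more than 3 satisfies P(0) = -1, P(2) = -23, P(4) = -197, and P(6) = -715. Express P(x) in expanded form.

Using the Lagrange interpolation formula with nodes 0, 2, 4, 6:
  L_0(x) = (x - 2)(x - 4)(x - 6) / -48
  L_1(x) = x(x - 4)(x - 6) / 16
  L_2(x) = x(x - 2)(x - 6) / -16
  L_3(x) = x(x - 2)(x - 4) / 48
Then P(x) = -1·L_0(x) - 23·L_1(x) - 197·L_2(x) - 715·L_3(x).
Expanding and collecting terms gives P(x) = -4x³ + 5x² - 5x - 1.
Check: P(6) = -715. ✓

P(x) = -4x^3 + 5x^2 - 5x - 1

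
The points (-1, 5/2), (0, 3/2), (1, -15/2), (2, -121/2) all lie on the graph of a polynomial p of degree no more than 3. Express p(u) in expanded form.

Write p(u) = au^3 + bu^2 + cu + d. Substituting each data point gives a linear system:
  -a + b - c + d = 5/2
  d = 3/2
  a + b + c + d = -15/2
  8a + 4b + 2c + d = -121/2
Solving the system yields a = -6, b = -4, c = 1, d = 3/2.
So p(u) = -6u^3 - 4u^2 + u + 3/2.
Check: p(1) = -15/2. ✓

p(u) = -6u^3 - 4u^2 + u + 3/2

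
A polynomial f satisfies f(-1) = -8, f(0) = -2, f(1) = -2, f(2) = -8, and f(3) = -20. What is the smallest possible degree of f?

2

Forward differences of the values at x = -1, 0, 1, 2, 3:
  f  : -8  -2  -2  -8  -20
  Δ  : 6  0  -6  -12
  Δ^2: -6  -6  -6
  Δ^3: 0  0
  Δ^4: 0
The second differences are constant (-6) and nonzero, while all higher differences vanish, so the minimal degree is 2.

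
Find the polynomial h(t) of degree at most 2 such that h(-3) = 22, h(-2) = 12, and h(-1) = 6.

Write h(t) = at^2 + bt + c. Substituting each data point gives a linear system:
  9a - 3b + c = 22
  4a - 2b + c = 12
  a - b + c = 6
Solving the system yields a = 2, b = 0, c = 4.
So h(t) = 2t² + 4.
Check: h(-3) = 22. ✓

h(t) = 2t^2 + 4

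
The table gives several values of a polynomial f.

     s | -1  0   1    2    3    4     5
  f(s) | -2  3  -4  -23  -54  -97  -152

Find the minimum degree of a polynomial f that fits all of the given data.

Forward differences of the values at s = -1, 0, 1, 2, 3, 4, 5:
  f  : -2  3  -4  -23  -54  -97  -152
  Δ  : 5  -7  -19  -31  -43  -55
  Δ^2: -12  -12  -12  -12  -12
  Δ^3: 0  0  0  0
  Δ^4: 0  0  0
  Δ^5: 0  0
  Δ^6: 0
The second differences are constant (-12) and nonzero, while all higher differences vanish, so the minimal degree is 2.

2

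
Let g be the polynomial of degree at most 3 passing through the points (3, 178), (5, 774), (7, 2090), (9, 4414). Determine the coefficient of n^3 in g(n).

6

Write g(n) = an^3 + bn^2 + cn + d. Substituting each data point gives a linear system:
  27a + 9b + 3c + d = 178
  125a + 25b + 5c + d = 774
  343a + 49b + 7c + d = 2090
  729a + 81b + 9c + d = 4414
Solving the system yields a = 6, b = 0, c = 4, d = 4.
So g(n) = 6n³ + 4n + 4.
The leading coefficient is 6.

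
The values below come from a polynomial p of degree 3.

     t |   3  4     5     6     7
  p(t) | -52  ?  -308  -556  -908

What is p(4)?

On equispaced nodes a degree-3 polynomial has vanishing fourth forward difference, so
  p(3) - 4·p(4) + 6·p(5) - 4·p(6) + p(7) = 0.
Substituting the known values and solving for p(4):
  -4·p(4) = 584
  p(4) = -146.

-146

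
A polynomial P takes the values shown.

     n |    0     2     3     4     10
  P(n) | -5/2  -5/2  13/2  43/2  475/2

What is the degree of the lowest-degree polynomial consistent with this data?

Divided differences on the nodes 0, 2, 3, 4, 10:
  order 0: -5/2  -5/2  13/2  43/2  475/2
  order 1: 0  9  15  36
  order 2: 3  3  3
  order 3: 0  0
  order 4: 0
The order-2 divided differences are all 3 (nonzero) and every higher order vanishes, so the data lies on a polynomial of degree exactly 2.

2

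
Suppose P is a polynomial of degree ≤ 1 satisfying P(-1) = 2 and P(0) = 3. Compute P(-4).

-1

Using the Lagrange interpolation formula with nodes -1, 0:
  L_0(u) = u / -1
  L_1(u) = (u + 1) / 1
Then P(u) = 2·L_0(u) + 3·L_1(u).
Expanding and collecting terms gives P(u) = u + 3.
Evaluating at u = -4: P(-4) = -1.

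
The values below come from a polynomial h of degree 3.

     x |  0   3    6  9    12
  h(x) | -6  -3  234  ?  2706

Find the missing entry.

On equispaced nodes a degree-3 polynomial has vanishing fourth forward difference, so
  h(0) - 4·h(3) + 6·h(6) - 4·h(9) + h(12) = 0.
Substituting the known values and solving for h(9):
  -4·h(9) = -4116
  h(9) = 1029.

1029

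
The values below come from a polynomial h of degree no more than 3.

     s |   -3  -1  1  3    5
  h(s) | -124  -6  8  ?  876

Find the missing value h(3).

206

On equispaced nodes a degree-3 polynomial has vanishing fourth forward difference, so
  h(-3) - 4·h(-1) + 6·h(1) - 4·h(3) + h(5) = 0.
Substituting the known values and solving for h(3):
  -4·h(3) = -824
  h(3) = 206.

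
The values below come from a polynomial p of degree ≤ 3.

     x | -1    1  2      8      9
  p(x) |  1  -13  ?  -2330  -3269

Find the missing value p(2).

The 4 known points determine the degree-3 polynomial uniquely.
Write p(x) = ax^3 + bx^2 + cx + d. Substituting each data point gives a linear system:
  -a + b - c + d = 1
  a + b + c + d = -13
  512a + 64b + 8c + d = -2330
  729a + 81b + 9c + d = -3269
Solving the system yields a = -4, b = -4, c = -3, d = -2.
So p(x) = -4x^3 - 4x^2 - 3x - 2.
Then p(2) = -56.

-56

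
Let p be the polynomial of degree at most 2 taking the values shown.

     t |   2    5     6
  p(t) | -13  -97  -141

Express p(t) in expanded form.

Write p(t) = at^2 + bt + c. Substituting each data point gives a linear system:
  4a + 2b + c = -13
  25a + 5b + c = -97
  36a + 6b + c = -141
Solving the system yields a = -4, b = 0, c = 3.
So p(t) = -4t^2 + 3.
Check: p(5) = -97. ✓

p(t) = -4t^2 + 3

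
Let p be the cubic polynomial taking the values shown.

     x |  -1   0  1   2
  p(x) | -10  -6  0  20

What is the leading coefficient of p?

Write p(x) = ax^3 + bx^2 + cx + d. Substituting each data point gives a linear system:
  -a + b - c + d = -10
  d = -6
  a + b + c + d = 0
  8a + 4b + 2c + d = 20
Solving the system yields a = 2, b = 1, c = 3, d = -6.
So p(x) = 2x^3 + x^2 + 3x - 6.
The leading coefficient is 2.

2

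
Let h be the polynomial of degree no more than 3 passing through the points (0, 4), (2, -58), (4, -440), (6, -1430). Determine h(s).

Write h(s) = as^3 + bs^2 + cs + d. Substituting each data point gives a linear system:
  d = 4
  8a + 4b + 2c + d = -58
  64a + 16b + 4c + d = -440
  216a + 36b + 6c + d = -1430
Solving the system yields a = -6, b = -4, c = 1, d = 4.
So h(s) = -6s^3 - 4s^2 + s + 4.
Check: h(2) = -58. ✓

h(s) = -6s^3 - 4s^2 + s + 4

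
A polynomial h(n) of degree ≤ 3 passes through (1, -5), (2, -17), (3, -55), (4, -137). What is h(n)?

Using the Lagrange interpolation formula with nodes 1, 2, 3, 4:
  L_0(n) = (n - 2)(n - 3)(n - 4) / -6
  L_1(n) = (n - 1)(n - 3)(n - 4) / 2
  L_2(n) = (n - 1)(n - 2)(n - 4) / -2
  L_3(n) = (n - 1)(n - 2)(n - 3) / 6
Then h(n) = -5·L_0(n) - 17·L_1(n) - 55·L_2(n) - 137·L_3(n).
Expanding and collecting terms gives h(n) = -3n^3 + 5n^2 - 6n - 1.
Check: h(3) = -55. ✓

h(n) = -3n^3 + 5n^2 - 6n - 1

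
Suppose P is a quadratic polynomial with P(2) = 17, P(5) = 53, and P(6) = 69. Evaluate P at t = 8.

107

Write P(t) = at^2 + bt + c. Substituting each data point gives a linear system:
  4a + 2b + c = 17
  25a + 5b + c = 53
  36a + 6b + c = 69
Solving the system yields a = 1, b = 5, c = 3.
So P(t) = t^2 + 5t + 3.
Then P(8) = 107.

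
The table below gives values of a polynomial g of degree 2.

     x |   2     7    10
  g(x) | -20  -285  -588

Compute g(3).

-49

Write g(x) = ax^2 + bx + c. Substituting each data point gives a linear system:
  4a + 2b + c = -20
  49a + 7b + c = -285
  100a + 10b + c = -588
Solving the system yields a = -6, b = 1, c = 2.
So g(x) = -6x^2 + x + 2.
Then g(3) = -49.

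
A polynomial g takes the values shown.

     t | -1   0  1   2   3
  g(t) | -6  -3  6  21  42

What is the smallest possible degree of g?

2

Forward differences of the values at t = -1, 0, 1, 2, 3:
  g  : -6  -3  6  21  42
  Δ  : 3  9  15  21
  Δ^2: 6  6  6
  Δ^3: 0  0
  Δ^4: 0
The second differences are constant (6) and nonzero, while all higher differences vanish, so the minimal degree is 2.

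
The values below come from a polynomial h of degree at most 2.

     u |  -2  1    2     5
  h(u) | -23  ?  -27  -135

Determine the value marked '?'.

-11

The 3 known points determine the degree-2 polynomial uniquely.
Write h(u) = au^2 + bu + c. Substituting each data point gives a linear system:
  4a - 2b + c = -23
  4a + 2b + c = -27
  25a + 5b + c = -135
Solving the system yields a = -5, b = -1, c = -5.
So h(u) = -5u^2 - u - 5.
Then h(1) = -11.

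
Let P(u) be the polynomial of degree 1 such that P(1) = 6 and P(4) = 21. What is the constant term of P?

1

Write P(u) = au + b. Substituting each data point gives a linear system:
  a + b = 6
  4a + b = 21
Solving the system yields a = 5, b = 1.
So P(u) = 5u + 1.
The constant term is 1.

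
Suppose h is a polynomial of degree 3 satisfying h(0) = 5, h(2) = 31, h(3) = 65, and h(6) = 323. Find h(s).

Write h(s) = as^3 + bs^2 + cs + d. Substituting each data point gives a linear system:
  d = 5
  8a + 4b + 2c + d = 31
  27a + 9b + 3c + d = 65
  216a + 36b + 6c + d = 323
Solving the system yields a = 1, b = 2, c = 5, d = 5.
So h(s) = s^3 + 2s^2 + 5s + 5.
Check: h(0) = 5. ✓

h(s) = s^3 + 2s^2 + 5s + 5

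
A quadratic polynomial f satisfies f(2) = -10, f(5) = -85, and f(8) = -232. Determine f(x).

f(x) = -4x^2 + 3x

Using the Lagrange interpolation formula with nodes 2, 5, 8:
  L_0(x) = (x - 5)(x - 8) / 18
  L_1(x) = (x - 2)(x - 8) / -9
  L_2(x) = (x - 2)(x - 5) / 18
Then f(x) = -10·L_0(x) - 85·L_1(x) - 232·L_2(x).
Expanding and collecting terms gives f(x) = -4x^2 + 3x.
Check: f(8) = -232. ✓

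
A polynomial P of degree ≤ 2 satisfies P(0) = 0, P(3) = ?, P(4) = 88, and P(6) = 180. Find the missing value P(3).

54

The 3 known points determine the degree-2 polynomial uniquely.
Write P(n) = an^2 + bn + c. Substituting each data point gives a linear system:
  c = 0
  16a + 4b + c = 88
  36a + 6b + c = 180
Solving the system yields a = 4, b = 6, c = 0.
So P(n) = 4n² + 6n.
Then P(3) = 54.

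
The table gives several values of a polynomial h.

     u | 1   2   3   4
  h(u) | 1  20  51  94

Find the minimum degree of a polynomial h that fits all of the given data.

Forward differences of the values at u = 1, 2, 3, 4:
  h  : 1  20  51  94
  Δ  : 19  31  43
  Δ^2: 12  12
  Δ^3: 0
The second differences are constant (12) and nonzero, while all higher differences vanish, so the minimal degree is 2.

2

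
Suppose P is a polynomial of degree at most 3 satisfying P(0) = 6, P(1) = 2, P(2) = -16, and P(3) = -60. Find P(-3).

Using the Lagrange interpolation formula with nodes 0, 1, 2, 3:
  L_0(x) = (x - 1)(x - 2)(x - 3) / -6
  L_1(x) = x(x - 2)(x - 3) / 2
  L_2(x) = x(x - 1)(x - 3) / -2
  L_3(x) = x(x - 1)(x - 2) / 6
Then P(x) = 6·L_0(x) + 2·L_1(x) - 16·L_2(x) - 60·L_3(x).
Expanding and collecting terms gives P(x) = -2x^3 - x^2 - x + 6.
Evaluating at x = -3: P(-3) = 54.

54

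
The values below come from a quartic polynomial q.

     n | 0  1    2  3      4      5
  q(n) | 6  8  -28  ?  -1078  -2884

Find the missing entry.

-282

On equispaced nodes a degree-4 polynomial has vanishing fifth forward difference, so
  - q(0) + 5·q(1) - 10·q(2) + 10·q(3) - 5·q(4) + q(5) = 0.
Substituting the known values and solving for q(3):
  10·q(3) = -2820
  q(3) = -282.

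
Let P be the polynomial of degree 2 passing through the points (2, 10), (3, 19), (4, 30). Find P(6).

Forward differences of the values at n = 2, 3, 4:
  P  : 10  19  30
  Δ  : 9  11
  Δ^2: 2
The second differences are constant, confirming degree 2.
Interpolating (Newton forward form) and evaluating at n = 6 gives P(6) = 58.

58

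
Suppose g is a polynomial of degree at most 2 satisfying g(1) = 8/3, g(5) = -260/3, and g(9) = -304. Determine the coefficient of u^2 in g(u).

-4

Write g(u) = au^2 + bu + c. Substituting each data point gives a linear system:
  a + b + c = 8/3
  25a + 5b + c = -260/3
  81a + 9b + c = -304
Solving the system yields a = -4, b = 5/3, c = 5.
So g(u) = -4u^2 + (5/3)u + 5.
The leading coefficient is -4.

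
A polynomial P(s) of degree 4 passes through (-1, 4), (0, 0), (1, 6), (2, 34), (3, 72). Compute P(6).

Using the Lagrange interpolation formula with nodes -1, 0, 1, 2, 3:
  L_0(s) = s(s - 1)(s - 2)(s - 3) / 24
  L_1(s) = (s + 1)(s - 1)(s - 2)(s - 3) / -6
  L_2(s) = (s + 1)s(s - 2)(s - 3) / 4
  L_3(s) = (s + 1)s(s - 1)(s - 3) / -6
  L_4(s) = (s + 1)s(s - 1)(s - 2) / 24
Then P(s) = 4·L_0(s) + 0·L_1(s) + 6·L_2(s) + 34·L_3(s) + 72·L_4(s).
Expanding and collecting terms gives P(s) = -s⁴ + 4s³ + 6s² - 3s.
Evaluating at s = 6: P(6) = -234.

-234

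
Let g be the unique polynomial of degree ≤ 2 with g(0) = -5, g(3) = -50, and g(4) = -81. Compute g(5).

-120

Write g(s) = as^2 + bs + c. Substituting each data point gives a linear system:
  c = -5
  9a + 3b + c = -50
  16a + 4b + c = -81
Solving the system yields a = -4, b = -3, c = -5.
So g(s) = -4s^2 - 3s - 5.
Then g(5) = -120.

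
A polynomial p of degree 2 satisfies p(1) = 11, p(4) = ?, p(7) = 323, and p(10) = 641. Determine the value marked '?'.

113

On equispaced nodes a degree-2 polynomial has vanishing third forward difference, so
  - p(1) + 3·p(4) - 3·p(7) + p(10) = 0.
Substituting the known values and solving for p(4):
  3·p(4) = 339
  p(4) = 113.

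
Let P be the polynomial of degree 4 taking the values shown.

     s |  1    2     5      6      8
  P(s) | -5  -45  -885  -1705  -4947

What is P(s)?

P(s) = -s^4 - s^3 - 5s^2 - 3s + 5

Write P(s) = as^4 + bs^3 + cs^2 + ds + e. Substituting each data point gives a linear system:
  a + b + c + d + e = -5
  16a + 8b + 4c + 2d + e = -45
  625a + 125b + 25c + 5d + e = -885
  1296a + 216b + 36c + 6d + e = -1705
  4096a + 512b + 64c + 8d + e = -4947
Solving the system yields a = -1, b = -1, c = -5, d = -3, e = 5.
So P(s) = -s⁴ - s³ - 5s² - 3s + 5.
Check: P(2) = -45. ✓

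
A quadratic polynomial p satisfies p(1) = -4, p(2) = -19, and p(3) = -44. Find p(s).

Using the Lagrange interpolation formula with nodes 1, 2, 3:
  L_0(s) = (s - 2)(s - 3) / 2
  L_1(s) = (s - 1)(s - 3) / -1
  L_2(s) = (s - 1)(s - 2) / 2
Then p(s) = -4·L_0(s) - 19·L_1(s) - 44·L_2(s).
Expanding and collecting terms gives p(s) = -5s² + 1.
Check: p(3) = -44. ✓

p(s) = -5s^2 + 1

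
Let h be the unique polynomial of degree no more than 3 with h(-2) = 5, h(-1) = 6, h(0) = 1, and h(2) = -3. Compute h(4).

41

Write h(n) = an^3 + bn^2 + cn + d. Substituting each data point gives a linear system:
  -8a + 4b - 2c + d = 5
  -a + b - c + d = 6
  d = 1
  8a + 4b + 2c + d = -3
Solving the system yields a = 1, b = 0, c = -6, d = 1.
So h(n) = n³ - 6n + 1.
Then h(4) = 41.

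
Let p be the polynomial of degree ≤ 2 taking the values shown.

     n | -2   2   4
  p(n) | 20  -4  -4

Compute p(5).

-1

Using the Lagrange interpolation formula with nodes -2, 2, 4:
  L_0(n) = (n - 2)(n - 4) / 24
  L_1(n) = (n + 2)(n - 4) / -8
  L_2(n) = (n + 2)(n - 2) / 12
Then p(n) = 20·L_0(n) - 4·L_1(n) - 4·L_2(n).
Expanding and collecting terms gives p(n) = n² - 6n + 4.
Evaluating at n = 5: p(5) = -1.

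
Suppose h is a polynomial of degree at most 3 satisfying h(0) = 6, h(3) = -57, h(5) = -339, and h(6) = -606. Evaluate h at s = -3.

Write h(s) = as^3 + bs^2 + cs + d. Substituting each data point gives a linear system:
  d = 6
  27a + 9b + 3c + d = -57
  125a + 25b + 5c + d = -339
  216a + 36b + 6c + d = -606
Solving the system yields a = -3, b = 0, c = 6, d = 6.
So h(s) = -3s^3 + 6s + 6.
Then h(-3) = 69.

69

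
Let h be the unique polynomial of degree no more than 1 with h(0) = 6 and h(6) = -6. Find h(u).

h(u) = -2u + 6

Write h(u) = au + b. Substituting each data point gives a linear system:
  b = 6
  6a + b = -6
Solving the system yields a = -2, b = 6.
So h(u) = -2u + 6.
Check: h(0) = 6. ✓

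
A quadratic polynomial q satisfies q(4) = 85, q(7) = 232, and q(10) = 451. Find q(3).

52

Using the Lagrange interpolation formula with nodes 4, 7, 10:
  L_0(u) = (u - 7)(u - 10) / 18
  L_1(u) = (u - 4)(u - 10) / -9
  L_2(u) = (u - 4)(u - 7) / 18
Then q(u) = 85·L_0(u) + 232·L_1(u) + 451·L_2(u).
Expanding and collecting terms gives q(u) = 4u^2 + 5u + 1.
Evaluating at u = 3: q(3) = 52.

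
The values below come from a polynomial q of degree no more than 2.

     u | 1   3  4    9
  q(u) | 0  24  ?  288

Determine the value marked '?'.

The 3 known points determine the degree-2 polynomial uniquely.
Write q(u) = au^2 + bu + c. Substituting each data point gives a linear system:
  a + b + c = 0
  9a + 3b + c = 24
  81a + 9b + c = 288
Solving the system yields a = 4, b = -4, c = 0.
So q(u) = 4u² - 4u.
Then q(4) = 48.

48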